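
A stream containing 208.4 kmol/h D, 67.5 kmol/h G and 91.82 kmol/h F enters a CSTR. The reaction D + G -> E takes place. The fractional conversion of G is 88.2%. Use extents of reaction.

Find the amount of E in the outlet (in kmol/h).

G reacted = 0.882 × 67.5 = 59.54 kmol/h; ν_G = −1, so ξ = 59.54/1 = 59.54 kmol/h.
Outlet amounts (n = n₀ + ν ξ):
  D: 208.4 − 1(59.54) = 148.9
  G: 67.5 − 1(59.54) = 7.965
  E: 0 + 1(59.54) = 59.54
  F: 91.82 (inert)

59.5 kmol/h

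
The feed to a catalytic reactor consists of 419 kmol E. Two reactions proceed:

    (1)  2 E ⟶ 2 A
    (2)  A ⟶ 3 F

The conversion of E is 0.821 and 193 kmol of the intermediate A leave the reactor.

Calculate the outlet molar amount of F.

453 kmol

Conversion of E: E consumed = 2ξ₁ = 0.821 × 419 → ξ₁ = 172 kmol.
A balance: n_A = 0 + 2ξ₁ − 1ξ₂ = 193 → ξ₂ = (2·172 − 193)/1 = 151 kmol.
Outlet amounts (n = n₀ + Σ ν·ξ):
  E: 419 − 2(172) = 75
  A: 0 + 2(172) − 1(151) = 193
  F: 0 + 3(151) = 453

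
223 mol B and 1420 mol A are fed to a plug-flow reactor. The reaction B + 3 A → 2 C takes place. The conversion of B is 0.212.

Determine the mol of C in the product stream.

94.6 mol

B reacted = 0.212 × 223 = 47.28 mol; ν_B = −1, so ξ = 47.28/1 = 47.28 mol.
Outlet amounts (n = n₀ + ν ξ):
  B: 223 − 1(47.28) = 175.7
  A: 1420 − 3(47.28) = 1278
  C: 0 + 2(47.28) = 94.55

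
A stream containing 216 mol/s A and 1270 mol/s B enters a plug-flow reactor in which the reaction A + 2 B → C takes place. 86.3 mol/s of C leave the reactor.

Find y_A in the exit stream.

For C: n = n₀ + 1ξ → 86.3 = 0 + 1ξ, giving ξ = 86.3 mol/s.
Outlet amounts (n = n₀ + ν ξ):
  A: 216 − 1(86.3) = 129.7
  B: 1270 − 2(86.3) = 1097
  C: 0 + 1(86.3) = 86.3
Total out = 1313 mol/s; y_A = 129.7 / 1313 = 0.09875.

0.0988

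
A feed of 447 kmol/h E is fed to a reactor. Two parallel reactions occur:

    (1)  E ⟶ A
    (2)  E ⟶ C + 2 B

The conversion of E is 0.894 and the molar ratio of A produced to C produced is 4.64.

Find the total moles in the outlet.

589 kmol/h

Conversion of E: E consumed = 0.894 × 447 = 399.6 kmol/h = 1ξ₁ + 1ξ₂.
Selectivity: 1ξ₁ / (1ξ₂) = 4.64 → ξ₁ = 4.64 ξ₂.
Substitute: (1·4.64 + 1) ξ₂ = 399.6 → ξ₂ = 70.85 kmol/h, ξ₁ = 328.8 kmol/h.
Outlet amounts (n = n₀ + Σ ν·ξ):
  E: 447 − 1(328.8) − 1(70.85) = 47.38
  A: 0 + 1(328.8) = 328.8
  C: 0 + 1(70.85) = 70.85
  B: 0 + 2(70.85) = 141.7
Total out = 47.38 + 328.8 + 70.85 + 141.7 = 588.7 kmol/h.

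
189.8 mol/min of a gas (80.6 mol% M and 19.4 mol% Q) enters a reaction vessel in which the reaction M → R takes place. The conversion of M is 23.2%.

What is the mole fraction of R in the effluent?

M reacted = 0.232 × 153 = 35.49 mol/min; ν_M = −1, so ξ = 35.49/1 = 35.49 mol/min.
Outlet amounts (n = n₀ + ν ξ):
  M: 153 − 1(35.49) = 117.5
  R: 0 + 1(35.49) = 35.49
  Q: 36.82 (inert)
Total out = 189.8 mol/min; y_R = 35.49 / 189.8 = 0.187.

0.187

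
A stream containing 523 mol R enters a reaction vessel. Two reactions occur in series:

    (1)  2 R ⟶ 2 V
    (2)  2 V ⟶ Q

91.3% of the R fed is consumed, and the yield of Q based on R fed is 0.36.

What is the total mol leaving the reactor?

335 mol

Conversion of R: R consumed = 2ξ₁ = 0.913 × 523 → ξ₁ = 238.7 mol.
Yield of Q: 1ξ₂ / 523 = 0.36 → ξ₂ = 188.3 mol.
Outlet amounts (n = n₀ + Σ ν·ξ):
  R: 523 − 2(238.7) = 45.5
  V: 0 + 2(238.7) − 2(188.3) = 100.9
  Q: 0 + 1(188.3) = 188.3
Total out = 45.5 + 100.9 + 188.3 = 334.7 mol.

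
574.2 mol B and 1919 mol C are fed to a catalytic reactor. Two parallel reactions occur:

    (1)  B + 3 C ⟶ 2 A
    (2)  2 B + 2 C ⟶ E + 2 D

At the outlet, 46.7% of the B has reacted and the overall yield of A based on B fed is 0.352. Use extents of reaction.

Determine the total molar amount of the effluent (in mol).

Yield of A: 2ξ₁ / 574.2 = 0.352 → ξ₁ = 101.1 mol.
Conversion of B: 1ξ₁ + 2ξ₂ = 0.467 × 574.2 = 268.2 → ξ₂ = 83.55 mol.
Outlet amounts (n = n₀ + Σ ν·ξ):
  B: 574.2 − 1(101.1) − 2(83.55) = 306
  C: 1919 − 3(101.1) − 2(83.55) = 1449
  A: 0 + 2(101.1) = 202.1
  E: 0 + 1(83.55) = 83.55
  D: 0 + 2(83.55) = 167.1
Total out = 306 + 1449 + 202.1 + 83.55 + 167.1 = 2208 mol.

2210 mol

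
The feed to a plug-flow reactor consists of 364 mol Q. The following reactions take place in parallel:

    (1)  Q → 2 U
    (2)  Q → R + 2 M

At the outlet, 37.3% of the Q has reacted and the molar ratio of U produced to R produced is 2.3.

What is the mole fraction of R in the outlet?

0.112

Conversion of Q: Q consumed = 0.373 × 364 = 135.8 mol = 1ξ₁ + 1ξ₂.
Selectivity: 2ξ₁ / (1ξ₂) = 2.3 → ξ₁ = 1.15 ξ₂.
Substitute: (1·1.15 + 1) ξ₂ = 135.8 → ξ₂ = 63.15 mol, ξ₁ = 72.62 mol.
Outlet amounts (n = n₀ + Σ ν·ξ):
  Q: 364 − 1(72.62) − 1(63.15) = 228.2
  U: 0 + 2(72.62) = 145.2
  R: 0 + 1(63.15) = 63.15
  M: 0 + 2(63.15) = 126.3
Total out = 562.9 mol; y_R = 63.15 / 562.9 = 0.1122.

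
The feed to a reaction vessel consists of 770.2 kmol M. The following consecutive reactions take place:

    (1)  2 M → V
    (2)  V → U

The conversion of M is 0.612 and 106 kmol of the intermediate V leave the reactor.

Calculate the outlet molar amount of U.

130 kmol

Conversion of M: M consumed = 2ξ₁ = 0.612 × 770.2 → ξ₁ = 235.7 kmol.
V balance: n_V = 0 + 1ξ₁ − 1ξ₂ = 106 → ξ₂ = (1·235.7 − 106)/1 = 129.7 kmol.
Outlet amounts (n = n₀ + Σ ν·ξ):
  M: 770.2 − 2(235.7) = 298.8
  V: 0 + 1(235.7) − 1(129.7) = 106
  U: 0 + 1(129.7) = 129.7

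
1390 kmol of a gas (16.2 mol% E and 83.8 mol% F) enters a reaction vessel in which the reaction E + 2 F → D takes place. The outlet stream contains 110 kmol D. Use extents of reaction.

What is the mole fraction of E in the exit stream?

For D: n = n₀ + 1ξ → 110 = 0 + 1ξ, giving ξ = 110 kmol.
Outlet amounts (n = n₀ + ν ξ):
  E: 225.2 − 1(110) = 115.2
  F: 1165 − 2(110) = 944.8
  D: 0 + 1(110) = 110
Total out = 1170 kmol; y_E = 115.2 / 1170 = 0.09844.

0.0984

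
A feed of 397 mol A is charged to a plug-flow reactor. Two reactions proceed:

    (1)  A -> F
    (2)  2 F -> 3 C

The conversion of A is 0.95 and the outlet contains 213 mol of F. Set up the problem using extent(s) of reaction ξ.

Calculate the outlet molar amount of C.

Conversion of A: A consumed = 1ξ₁ = 0.95 × 397 → ξ₁ = 377.1 mol.
F balance: n_F = 0 + 1ξ₁ − 2ξ₂ = 213 → ξ₂ = (1·377.1 − 213)/2 = 82.07 mol.
Outlet amounts (n = n₀ + Σ ν·ξ):
  A: 397 − 1(377.1) = 19.85
  F: 0 + 1(377.1) − 2(82.07) = 213
  C: 0 + 3(82.07) = 246.2

246 mol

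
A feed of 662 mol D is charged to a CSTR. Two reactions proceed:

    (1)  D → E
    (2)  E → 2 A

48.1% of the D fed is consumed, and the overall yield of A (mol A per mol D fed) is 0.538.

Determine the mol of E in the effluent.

Conversion of D: D consumed = 1ξ₁ = 0.481 × 662 → ξ₁ = 318.4 mol.
Yield of A: 2ξ₂ / 662 = 0.538 → ξ₂ = 178.1 mol.
Outlet amounts (n = n₀ + Σ ν·ξ):
  D: 662 − 1(318.4) = 343.6
  E: 0 + 1(318.4) − 1(178.1) = 140.3
  A: 0 + 2(178.1) = 356.2

140 mol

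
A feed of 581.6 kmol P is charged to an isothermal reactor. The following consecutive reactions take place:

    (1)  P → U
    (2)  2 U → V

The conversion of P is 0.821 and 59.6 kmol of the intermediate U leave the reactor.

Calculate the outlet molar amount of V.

209 kmol

Conversion of P: P consumed = 1ξ₁ = 0.821 × 581.6 → ξ₁ = 477.5 kmol.
U balance: n_U = 0 + 1ξ₁ − 2ξ₂ = 59.6 → ξ₂ = (1·477.5 − 59.6)/2 = 208.9 kmol.
Outlet amounts (n = n₀ + Σ ν·ξ):
  P: 581.6 − 1(477.5) = 104.1
  U: 0 + 1(477.5) − 2(208.9) = 59.6
  V: 0 + 1(208.9) = 208.9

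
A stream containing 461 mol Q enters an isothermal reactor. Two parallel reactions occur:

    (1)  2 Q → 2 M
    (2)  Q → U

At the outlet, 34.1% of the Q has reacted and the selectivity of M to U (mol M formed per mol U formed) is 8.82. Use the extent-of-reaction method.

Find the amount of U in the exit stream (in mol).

16 mol

Conversion of Q: Q consumed = 0.341 × 461 = 157.2 mol = 2ξ₁ + 1ξ₂.
Selectivity: 2ξ₁ / (1ξ₂) = 8.82 → ξ₁ = 4.41 ξ₂.
Substitute: (2·4.41 + 1) ξ₂ = 157.2 → ξ₂ = 16.01 mol, ξ₁ = 70.6 mol.
Outlet amounts (n = n₀ + Σ ν·ξ):
  Q: 461 − 2(70.6) − 1(16.01) = 303.8
  M: 0 + 2(70.6) = 141.2
  U: 0 + 1(16.01) = 16.01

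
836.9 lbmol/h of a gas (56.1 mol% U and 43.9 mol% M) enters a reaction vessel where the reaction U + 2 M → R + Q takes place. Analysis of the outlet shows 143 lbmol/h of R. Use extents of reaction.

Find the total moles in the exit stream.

694 lbmol/h

For R: n = n₀ + 1ξ → 143 = 0 + 1ξ, giving ξ = 143 lbmol/h.
Outlet amounts (n = n₀ + ν ξ):
  U: 469.5 − 1(143) = 326.5
  M: 367.4 − 2(143) = 81.4
  R: 0 + 1(143) = 143
  Q: 0 + 1(143) = 143
Total out = 326.5 + 81.4 + 143 + 143 = 693.9 lbmol/h.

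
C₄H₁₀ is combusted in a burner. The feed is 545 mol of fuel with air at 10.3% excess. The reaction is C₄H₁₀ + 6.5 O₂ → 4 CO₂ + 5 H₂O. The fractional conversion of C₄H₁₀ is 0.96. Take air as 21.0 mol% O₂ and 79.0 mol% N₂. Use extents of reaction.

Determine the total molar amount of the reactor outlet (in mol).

Stoichiometric O₂ = 6.5 × 545 = 3542 mol; O₂ fed = 3542 × 1.103 = 3907 mol.
N₂ fed = 3907 × 79/21 = 14700 mol.
Fuel reacted = 0.96 × 545 → ξ = 523.2 mol.
Outlet (n = n₀ + ν ξ):
  C₄H₁₀: 545 − 1(523.2) = 21.8
  O₂: 3907 − 6.5(523.2) = 506.6
  N₂: 14700 (inert)
  CO₂: 0 + 4(523.2) = 2093
  H₂O: 0 + 5(523.2) = 2616
Total out = 21.8 + 506.6 + 14700 + 2093 + 2616 = 19940 mol.

19900 mol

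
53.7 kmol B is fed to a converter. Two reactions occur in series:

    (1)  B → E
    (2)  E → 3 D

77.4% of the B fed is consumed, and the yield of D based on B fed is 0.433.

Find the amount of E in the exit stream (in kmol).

Conversion of B: B consumed = 1ξ₁ = 0.774 × 53.7 → ξ₁ = 41.56 kmol.
Yield of D: 3ξ₂ / 53.7 = 0.433 → ξ₂ = 7.751 kmol.
Outlet amounts (n = n₀ + Σ ν·ξ):
  B: 53.7 − 1(41.56) = 12.14
  E: 0 + 1(41.56) − 1(7.751) = 33.81
  D: 0 + 3(7.751) = 23.25

33.8 kmol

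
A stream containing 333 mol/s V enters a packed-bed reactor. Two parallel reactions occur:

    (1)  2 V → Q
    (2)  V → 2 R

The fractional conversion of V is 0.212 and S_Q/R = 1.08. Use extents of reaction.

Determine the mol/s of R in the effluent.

Conversion of V: V consumed = 0.212 × 333 = 70.6 mol/s = 2ξ₁ + 1ξ₂.
Selectivity: 1ξ₁ / (2ξ₂) = 1.08 → ξ₁ = 2.16 ξ₂.
Substitute: (2·2.16 + 1) ξ₂ = 70.6 → ξ₂ = 13.27 mol/s, ξ₁ = 28.66 mol/s.
Outlet amounts (n = n₀ + Σ ν·ξ):
  V: 333 − 2(28.66) − 1(13.27) = 262.4
  Q: 0 + 1(28.66) = 28.66
  R: 0 + 2(13.27) = 26.54

26.5 mol/s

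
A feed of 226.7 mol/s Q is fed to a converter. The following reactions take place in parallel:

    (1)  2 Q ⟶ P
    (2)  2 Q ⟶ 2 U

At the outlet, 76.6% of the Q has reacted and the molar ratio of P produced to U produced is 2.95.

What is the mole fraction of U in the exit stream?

Conversion of Q: Q consumed = 0.766 × 226.7 = 173.7 mol/s = 2ξ₁ + 2ξ₂.
Selectivity: 1ξ₁ / (2ξ₂) = 2.95 → ξ₁ = 5.9 ξ₂.
Substitute: (2·5.9 + 2) ξ₂ = 173.7 → ξ₂ = 12.58 mol/s, ξ₁ = 74.24 mol/s.
Outlet amounts (n = n₀ + Σ ν·ξ):
  Q: 226.7 − 2(74.24) − 2(12.58) = 53.05
  P: 0 + 1(74.24) = 74.24
  U: 0 + 2(12.58) = 25.17
Total out = 152.5 mol/s; y_U = 25.17 / 152.5 = 0.1651.

0.165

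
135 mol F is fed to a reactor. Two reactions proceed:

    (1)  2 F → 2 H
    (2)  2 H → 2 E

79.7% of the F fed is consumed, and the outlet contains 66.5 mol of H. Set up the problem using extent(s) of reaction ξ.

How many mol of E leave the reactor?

41.1 mol

Conversion of F: F consumed = 2ξ₁ = 0.797 × 135 → ξ₁ = 53.8 mol.
H balance: n_H = 0 + 2ξ₁ − 2ξ₂ = 66.5 → ξ₂ = (2·53.8 − 66.5)/2 = 20.55 mol.
Outlet amounts (n = n₀ + Σ ν·ξ):
  F: 135 − 2(53.8) = 27.41
  H: 0 + 2(53.8) − 2(20.55) = 66.5
  E: 0 + 2(20.55) = 41.09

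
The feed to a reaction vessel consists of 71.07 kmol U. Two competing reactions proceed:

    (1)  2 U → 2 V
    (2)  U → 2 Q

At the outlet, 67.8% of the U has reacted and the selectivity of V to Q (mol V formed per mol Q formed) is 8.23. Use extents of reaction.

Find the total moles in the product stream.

Conversion of U: U consumed = 0.678 × 71.07 = 48.19 kmol = 2ξ₁ + 1ξ₂.
Selectivity: 2ξ₁ / (2ξ₂) = 8.23 → ξ₁ = 8.23 ξ₂.
Substitute: (2·8.23 + 1) ξ₂ = 48.19 → ξ₂ = 2.76 kmol, ξ₁ = 22.71 kmol.
Outlet amounts (n = n₀ + Σ ν·ξ):
  U: 71.07 − 2(22.71) − 1(2.76) = 22.88
  V: 0 + 2(22.71) = 45.43
  Q: 0 + 2(2.76) = 5.52
Total out = 22.88 + 45.43 + 5.52 = 73.83 kmol.

73.8 kmol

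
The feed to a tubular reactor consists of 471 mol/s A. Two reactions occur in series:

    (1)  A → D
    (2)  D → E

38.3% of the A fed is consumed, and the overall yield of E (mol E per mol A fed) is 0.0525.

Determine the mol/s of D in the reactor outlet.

156 mol/s

Conversion of A: A consumed = 1ξ₁ = 0.383 × 471 → ξ₁ = 180.4 mol/s.
Yield of E: 1ξ₂ / 471 = 0.0525 → ξ₂ = 24.73 mol/s.
Outlet amounts (n = n₀ + Σ ν·ξ):
  A: 471 − 1(180.4) = 290.6
  D: 0 + 1(180.4) − 1(24.73) = 155.7
  E: 0 + 1(24.73) = 24.73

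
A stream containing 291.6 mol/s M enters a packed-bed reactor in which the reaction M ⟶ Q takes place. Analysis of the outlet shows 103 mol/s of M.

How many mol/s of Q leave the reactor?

189 mol/s

For M: n = n₀ − 1ξ → 103 = 291.6 − 1ξ, giving ξ = 188.6 mol/s.
Outlet amounts (n = n₀ + ν ξ):
  M: 291.6 − 1(188.6) = 103
  Q: 0 + 1(188.6) = 188.6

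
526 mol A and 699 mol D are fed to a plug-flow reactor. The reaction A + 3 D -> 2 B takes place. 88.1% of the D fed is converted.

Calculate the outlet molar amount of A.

321 mol

D reacted = 0.881 × 699 = 615.8 mol; ν_D = −3, so ξ = 615.8/3 = 205.3 mol.
Outlet amounts (n = n₀ + ν ξ):
  A: 526 − 1(205.3) = 320.7
  D: 699 − 3(205.3) = 83.18
  B: 0 + 2(205.3) = 410.5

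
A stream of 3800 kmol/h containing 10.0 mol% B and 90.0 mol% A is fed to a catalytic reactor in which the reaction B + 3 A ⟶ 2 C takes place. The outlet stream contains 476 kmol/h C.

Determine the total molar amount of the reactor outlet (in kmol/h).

For C: n = n₀ + 2ξ → 476 = 0 + 2ξ, giving ξ = 238 kmol/h.
Outlet amounts (n = n₀ + ν ξ):
  B: 380 − 1(238) = 142
  A: 3420 − 3(238) = 2706
  C: 0 + 2(238) = 476
Total out = 142 + 2706 + 476 = 3324 kmol/h.

3320 kmol/h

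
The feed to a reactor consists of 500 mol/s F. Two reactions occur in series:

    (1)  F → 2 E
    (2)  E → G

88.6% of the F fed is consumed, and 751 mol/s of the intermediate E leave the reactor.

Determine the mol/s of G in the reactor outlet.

Conversion of F: F consumed = 1ξ₁ = 0.886 × 500 → ξ₁ = 443 mol/s.
E balance: n_E = 0 + 2ξ₁ − 1ξ₂ = 751 → ξ₂ = (2·443 − 751)/1 = 135 mol/s.
Outlet amounts (n = n₀ + Σ ν·ξ):
  F: 500 − 1(443) = 57
  E: 0 + 2(443) − 1(135) = 751
  G: 0 + 1(135) = 135

135 mol/s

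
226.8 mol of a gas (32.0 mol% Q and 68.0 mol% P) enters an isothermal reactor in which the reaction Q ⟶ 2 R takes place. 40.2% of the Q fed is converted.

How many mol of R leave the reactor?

Q reacted = 0.402 × 72.58 = 29.18 mol; ν_Q = −1, so ξ = 29.18/1 = 29.18 mol.
Outlet amounts (n = n₀ + ν ξ):
  Q: 72.58 − 1(29.18) = 43.4
  R: 0 + 2(29.18) = 58.35
  P: 154.2 (inert)

58.4 mol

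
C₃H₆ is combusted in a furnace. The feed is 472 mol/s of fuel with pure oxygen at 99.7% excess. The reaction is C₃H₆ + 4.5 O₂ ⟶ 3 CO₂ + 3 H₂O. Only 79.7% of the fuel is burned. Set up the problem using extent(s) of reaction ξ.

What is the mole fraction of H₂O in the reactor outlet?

0.23

Stoichiometric O₂ = 4.5 × 472 = 2124 mol/s; O₂ fed = 2124 × 1.997 = 4242 mol/s.
Fuel reacted = 0.797 × 472 → ξ = 376.2 mol/s.
Outlet (n = n₀ + ν ξ):
  C₃H₆: 472 − 1(376.2) = 95.82
  O₂: 4242 − 4.5(376.2) = 2549
  CO₂: 0 + 3(376.2) = 1129
  H₂O: 0 + 3(376.2) = 1129
Total out = 4902 mol/s; y_H₂O = 1129 / 4902 = 0.2302.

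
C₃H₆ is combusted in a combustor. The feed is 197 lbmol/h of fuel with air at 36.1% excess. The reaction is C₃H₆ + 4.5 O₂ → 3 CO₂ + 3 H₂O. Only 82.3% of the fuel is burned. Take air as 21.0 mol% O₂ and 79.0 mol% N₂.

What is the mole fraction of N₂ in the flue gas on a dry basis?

0.82

Stoichiometric O₂ = 4.5 × 197 = 886.5 lbmol/h; O₂ fed = 886.5 × 1.361 = 1207 lbmol/h.
N₂ fed = 1207 × 79/21 = 4539 lbmol/h.
Fuel reacted = 0.823 × 197 → ξ = 162.1 lbmol/h.
Outlet (n = n₀ + ν ξ):
  C₃H₆: 197 − 1(162.1) = 34.87
  O₂: 1207 − 4.5(162.1) = 476.9
  N₂: 4539 (inert)
  CO₂: 0 + 3(162.1) = 486.4
  H₂O: 0 + 3(162.1) = 486.4
Dry total = 5537 lbmol/h; y_N₂ (dry) = 4539 / 5537 = 0.8197.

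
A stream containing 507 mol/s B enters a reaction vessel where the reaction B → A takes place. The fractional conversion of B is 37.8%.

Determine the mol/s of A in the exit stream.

B reacted = 0.378 × 507 = 191.6 mol/s; ν_B = −1, so ξ = 191.6/1 = 191.6 mol/s.
Outlet amounts (n = n₀ + ν ξ):
  B: 507 − 1(191.6) = 315.4
  A: 0 + 1(191.6) = 191.6

192 mol/s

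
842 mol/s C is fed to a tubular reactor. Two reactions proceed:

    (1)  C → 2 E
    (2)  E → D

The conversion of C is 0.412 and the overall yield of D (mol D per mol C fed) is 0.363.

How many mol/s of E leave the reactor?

388 mol/s

Conversion of C: C consumed = 1ξ₁ = 0.412 × 842 → ξ₁ = 346.9 mol/s.
Yield of D: 1ξ₂ / 842 = 0.363 → ξ₂ = 305.6 mol/s.
Outlet amounts (n = n₀ + Σ ν·ξ):
  C: 842 − 1(346.9) = 495.1
  E: 0 + 2(346.9) − 1(305.6) = 388.2
  D: 0 + 1(305.6) = 305.6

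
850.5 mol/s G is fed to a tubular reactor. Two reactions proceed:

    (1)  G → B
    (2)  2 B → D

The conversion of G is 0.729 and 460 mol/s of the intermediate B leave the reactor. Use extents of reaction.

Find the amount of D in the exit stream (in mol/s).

Conversion of G: G consumed = 1ξ₁ = 0.729 × 850.5 → ξ₁ = 620 mol/s.
B balance: n_B = 0 + 1ξ₁ − 2ξ₂ = 460 → ξ₂ = (1·620 − 460)/2 = 80.01 mol/s.
Outlet amounts (n = n₀ + Σ ν·ξ):
  G: 850.5 − 1(620) = 230.5
  B: 0 + 1(620) − 2(80.01) = 460
  D: 0 + 1(80.01) = 80.01

80 mol/s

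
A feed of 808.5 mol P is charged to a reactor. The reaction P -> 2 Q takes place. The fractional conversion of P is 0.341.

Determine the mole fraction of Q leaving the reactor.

P reacted = 0.341 × 808.5 = 275.7 mol; ν_P = −1, so ξ = 275.7/1 = 275.7 mol.
Outlet amounts (n = n₀ + ν ξ):
  P: 808.5 − 1(275.7) = 532.8
  Q: 0 + 2(275.7) = 551.4
Total out = 1084 mol; y_Q = 551.4 / 1084 = 0.5086.

0.509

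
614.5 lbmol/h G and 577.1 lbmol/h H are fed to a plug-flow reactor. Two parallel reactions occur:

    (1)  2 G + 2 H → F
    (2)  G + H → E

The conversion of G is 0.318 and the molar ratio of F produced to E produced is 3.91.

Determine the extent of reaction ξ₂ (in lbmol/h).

ξ₂ = 22.2 lbmol/h

Conversion of G: G consumed = 0.318 × 614.5 = 195.4 lbmol/h = 2ξ₁ + 1ξ₂.
Selectivity: 1ξ₁ / (1ξ₂) = 3.91 → ξ₁ = 3.91 ξ₂.
Substitute: (2·3.91 + 1) ξ₂ = 195.4 → ξ₂ = 22.16 lbmol/h, ξ₁ = 86.63 lbmol/h.
Outlet amounts (n = n₀ + Σ ν·ξ):
  G: 614.5 − 2(86.63) − 1(22.16) = 419.1
  H: 577.1 − 2(86.63) − 1(22.16) = 381.7
  F: 0 + 1(86.63) = 86.63
  E: 0 + 1(22.16) = 22.16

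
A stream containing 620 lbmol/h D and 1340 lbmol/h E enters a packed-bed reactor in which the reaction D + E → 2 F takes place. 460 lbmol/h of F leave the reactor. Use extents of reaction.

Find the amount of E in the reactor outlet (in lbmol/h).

For F: n = n₀ + 2ξ → 460 = 0 + 2ξ, giving ξ = 230 lbmol/h.
Outlet amounts (n = n₀ + ν ξ):
  D: 620 − 1(230) = 390
  E: 1340 − 1(230) = 1110
  F: 0 + 2(230) = 460

1110 lbmol/h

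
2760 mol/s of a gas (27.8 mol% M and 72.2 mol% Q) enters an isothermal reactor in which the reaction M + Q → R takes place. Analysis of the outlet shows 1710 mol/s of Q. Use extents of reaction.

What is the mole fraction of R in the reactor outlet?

0.114

For Q: n = n₀ − 1ξ → 1710 = 1993 − 1ξ, giving ξ = 282.7 mol/s.
Outlet amounts (n = n₀ + ν ξ):
  M: 767.3 − 1(282.7) = 484.6
  Q: 1993 − 1(282.7) = 1710
  R: 0 + 1(282.7) = 282.7
Total out = 2477 mol/s; y_R = 282.7 / 2477 = 0.1141.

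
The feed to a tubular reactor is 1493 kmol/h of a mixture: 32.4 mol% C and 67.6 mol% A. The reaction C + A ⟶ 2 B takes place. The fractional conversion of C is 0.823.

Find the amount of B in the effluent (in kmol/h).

C reacted = 0.823 × 483.7 = 398.1 kmol/h; ν_C = −1, so ξ = 398.1/1 = 398.1 kmol/h.
Outlet amounts (n = n₀ + ν ξ):
  C: 483.7 − 1(398.1) = 85.62
  A: 1009 − 1(398.1) = 611.2
  B: 0 + 2(398.1) = 796.2

796 kmol/h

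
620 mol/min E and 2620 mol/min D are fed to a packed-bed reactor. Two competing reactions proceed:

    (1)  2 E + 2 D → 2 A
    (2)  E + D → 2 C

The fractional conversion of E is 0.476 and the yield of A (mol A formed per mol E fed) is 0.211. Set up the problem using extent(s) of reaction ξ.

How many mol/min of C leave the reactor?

329 mol/min

Yield of A: 2ξ₁ / 620 = 0.211 → ξ₁ = 65.41 mol/min.
Conversion of E: 2ξ₁ + 1ξ₂ = 0.476 × 620 = 295.1 → ξ₂ = 164.3 mol/min.
Outlet amounts (n = n₀ + Σ ν·ξ):
  E: 620 − 2(65.41) − 1(164.3) = 324.9
  D: 2620 − 2(65.41) − 1(164.3) = 2325
  A: 0 + 2(65.41) = 130.8
  C: 0 + 2(164.3) = 328.6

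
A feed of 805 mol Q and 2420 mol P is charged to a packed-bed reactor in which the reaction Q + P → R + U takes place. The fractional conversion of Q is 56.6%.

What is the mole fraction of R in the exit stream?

Q reacted = 0.566 × 805 = 455.6 mol; ν_Q = −1, so ξ = 455.6/1 = 455.6 mol.
Outlet amounts (n = n₀ + ν ξ):
  Q: 805 − 1(455.6) = 349.4
  P: 2420 − 1(455.6) = 1964
  R: 0 + 1(455.6) = 455.6
  U: 0 + 1(455.6) = 455.6
Total out = 3225 mol; y_R = 455.6 / 3225 = 0.1413.

0.141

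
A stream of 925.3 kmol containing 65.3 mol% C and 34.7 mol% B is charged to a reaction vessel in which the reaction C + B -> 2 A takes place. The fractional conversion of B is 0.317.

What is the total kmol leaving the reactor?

B reacted = 0.317 × 321.1 = 101.8 kmol; ν_B = −1, so ξ = 101.8/1 = 101.8 kmol.
Outlet amounts (n = n₀ + ν ξ):
  C: 604.2 − 1(101.8) = 502.4
  B: 321.1 − 1(101.8) = 219.3
  A: 0 + 2(101.8) = 203.6
Total out = 502.4 + 219.3 + 203.6 = 925.3 kmol.

925 kmol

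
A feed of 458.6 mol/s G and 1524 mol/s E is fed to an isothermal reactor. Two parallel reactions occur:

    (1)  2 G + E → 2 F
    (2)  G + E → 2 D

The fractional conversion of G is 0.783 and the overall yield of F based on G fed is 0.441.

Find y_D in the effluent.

0.167

Yield of F: 2ξ₁ / 458.6 = 0.441 → ξ₁ = 101.1 mol/s.
Conversion of G: 2ξ₁ + 1ξ₂ = 0.783 × 458.6 = 359.1 → ξ₂ = 156.8 mol/s.
Outlet amounts (n = n₀ + Σ ν·ξ):
  G: 458.6 − 2(101.1) − 1(156.8) = 99.52
  E: 1524 − 1(101.1) − 1(156.8) = 1266
  F: 0 + 2(101.1) = 202.2
  D: 0 + 2(156.8) = 313.7
Total out = 1881 mol/s; y_D = 313.7 / 1881 = 0.1667.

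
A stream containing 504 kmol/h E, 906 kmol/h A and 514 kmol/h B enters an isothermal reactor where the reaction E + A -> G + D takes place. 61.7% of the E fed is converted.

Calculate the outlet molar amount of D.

311 kmol/h

E reacted = 0.617 × 504 = 311 kmol/h; ν_E = −1, so ξ = 311/1 = 311 kmol/h.
Outlet amounts (n = n₀ + ν ξ):
  E: 504 − 1(311) = 193
  A: 906 − 1(311) = 595
  G: 0 + 1(311) = 311
  D: 0 + 1(311) = 311
  B: 514 (inert)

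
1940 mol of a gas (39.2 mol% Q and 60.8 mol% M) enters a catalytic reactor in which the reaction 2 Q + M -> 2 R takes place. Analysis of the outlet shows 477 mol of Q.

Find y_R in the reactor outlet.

For Q: n = n₀ − 2ξ → 477 = 760.5 − 2ξ, giving ξ = 141.7 mol.
Outlet amounts (n = n₀ + ν ξ):
  Q: 760.5 − 2(141.7) = 477
  M: 1180 − 1(141.7) = 1038
  R: 0 + 2(141.7) = 283.5
Total out = 1798 mol; y_R = 283.5 / 1798 = 0.1576.

0.158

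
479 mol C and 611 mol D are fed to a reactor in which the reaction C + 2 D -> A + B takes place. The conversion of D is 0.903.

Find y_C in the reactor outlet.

0.25

D reacted = 0.903 × 611 = 551.7 mol; ν_D = −2, so ξ = 551.7/2 = 275.9 mol.
Outlet amounts (n = n₀ + ν ξ):
  C: 479 − 1(275.9) = 203.1
  D: 611 − 2(275.9) = 59.27
  A: 0 + 1(275.9) = 275.9
  B: 0 + 1(275.9) = 275.9
Total out = 814.1 mol; y_C = 203.1 / 814.1 = 0.2495.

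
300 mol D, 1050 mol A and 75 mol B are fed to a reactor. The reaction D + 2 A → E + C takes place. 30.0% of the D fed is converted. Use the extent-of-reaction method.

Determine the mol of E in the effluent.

90 mol

D reacted = 0.3 × 300 = 90 mol; ν_D = −1, so ξ = 90/1 = 90 mol.
Outlet amounts (n = n₀ + ν ξ):
  D: 300 − 1(90) = 210
  A: 1050 − 2(90) = 870
  E: 0 + 1(90) = 90
  C: 0 + 1(90) = 90
  B: 75 (inert)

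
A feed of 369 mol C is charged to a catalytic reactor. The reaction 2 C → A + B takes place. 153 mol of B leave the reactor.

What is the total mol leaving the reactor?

For B: n = n₀ + 1ξ → 153 = 0 + 1ξ, giving ξ = 153 mol.
Outlet amounts (n = n₀ + ν ξ):
  C: 369 − 2(153) = 63
  A: 0 + 1(153) = 153
  B: 0 + 1(153) = 153
Total out = 63 + 153 + 153 = 369 mol.

369 mol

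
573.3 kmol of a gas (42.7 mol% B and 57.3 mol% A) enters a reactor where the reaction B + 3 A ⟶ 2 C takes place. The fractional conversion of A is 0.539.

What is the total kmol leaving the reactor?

A reacted = 0.539 × 328.5 = 177.1 kmol; ν_A = −3, so ξ = 177.1/3 = 59.02 kmol.
Outlet amounts (n = n₀ + ν ξ):
  B: 244.8 − 1(59.02) = 185.8
  A: 328.5 − 3(59.02) = 151.4
  C: 0 + 2(59.02) = 118
Total out = 185.8 + 151.4 + 118 = 455.3 kmol.

455 kmol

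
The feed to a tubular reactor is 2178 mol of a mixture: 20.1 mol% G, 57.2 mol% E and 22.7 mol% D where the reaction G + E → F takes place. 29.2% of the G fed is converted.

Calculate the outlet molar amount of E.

G reacted = 0.292 × 437.8 = 127.8 mol; ν_G = −1, so ξ = 127.8/1 = 127.8 mol.
Outlet amounts (n = n₀ + ν ξ):
  G: 437.8 − 1(127.8) = 309.9
  E: 1246 − 1(127.8) = 1118
  F: 0 + 1(127.8) = 127.8
  D: 494.4 (inert)

1120 mol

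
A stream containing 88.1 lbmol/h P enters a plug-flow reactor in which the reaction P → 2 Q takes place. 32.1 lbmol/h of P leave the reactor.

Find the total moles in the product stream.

For P: n = n₀ − 1ξ → 32.1 = 88.1 − 1ξ, giving ξ = 56 lbmol/h.
Outlet amounts (n = n₀ + ν ξ):
  P: 88.1 − 1(56) = 32.1
  Q: 0 + 2(56) = 112
Total out = 32.1 + 112 = 144.1 lbmol/h.

144 lbmol/h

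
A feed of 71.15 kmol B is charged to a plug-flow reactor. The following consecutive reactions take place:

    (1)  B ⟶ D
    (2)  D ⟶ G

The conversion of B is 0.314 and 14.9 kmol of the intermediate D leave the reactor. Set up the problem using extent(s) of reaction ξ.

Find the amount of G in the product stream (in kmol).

Conversion of B: B consumed = 1ξ₁ = 0.314 × 71.15 → ξ₁ = 22.34 kmol.
D balance: n_D = 0 + 1ξ₁ − 1ξ₂ = 14.9 → ξ₂ = (1·22.34 − 14.9)/1 = 7.441 kmol.
Outlet amounts (n = n₀ + Σ ν·ξ):
  B: 71.15 − 1(22.34) = 48.81
  D: 0 + 1(22.34) − 1(7.441) = 14.9
  G: 0 + 1(7.441) = 7.441

7.44 kmol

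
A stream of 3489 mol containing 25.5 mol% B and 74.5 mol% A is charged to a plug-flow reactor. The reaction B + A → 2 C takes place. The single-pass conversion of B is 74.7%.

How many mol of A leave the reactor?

B reacted = 0.747 × 889.7 = 664.6 mol; ν_B = −1, so ξ = 664.6/1 = 664.6 mol.
Outlet amounts (n = n₀ + ν ξ):
  B: 889.7 − 1(664.6) = 225.1
  A: 2599 − 1(664.6) = 1935
  C: 0 + 2(664.6) = 1329

1930 mol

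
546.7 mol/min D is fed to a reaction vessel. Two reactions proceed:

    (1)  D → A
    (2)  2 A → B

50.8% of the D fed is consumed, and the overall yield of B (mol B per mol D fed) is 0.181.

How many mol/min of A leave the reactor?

Conversion of D: D consumed = 1ξ₁ = 0.508 × 546.7 → ξ₁ = 277.7 mol/min.
Yield of B: 1ξ₂ / 546.7 = 0.181 → ξ₂ = 98.95 mol/min.
Outlet amounts (n = n₀ + Σ ν·ξ):
  D: 546.7 − 1(277.7) = 269
  A: 0 + 1(277.7) − 2(98.95) = 79.82
  B: 0 + 1(98.95) = 98.95

79.8 mol/min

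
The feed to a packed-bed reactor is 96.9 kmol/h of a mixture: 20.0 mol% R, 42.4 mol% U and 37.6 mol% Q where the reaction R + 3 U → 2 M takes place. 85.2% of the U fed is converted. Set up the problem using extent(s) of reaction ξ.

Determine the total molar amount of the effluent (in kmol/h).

U reacted = 0.852 × 41.09 = 35 kmol/h; ν_U = −3, so ξ = 35/3 = 11.67 kmol/h.
Outlet amounts (n = n₀ + ν ξ):
  R: 19.38 − 1(11.67) = 7.712
  U: 41.09 − 3(11.67) = 6.081
  M: 0 + 2(11.67) = 23.34
  Q: 36.43 (inert)
Total out = 7.712 + 6.081 + 23.34 + 36.43 = 73.56 kmol/h.

73.6 kmol/h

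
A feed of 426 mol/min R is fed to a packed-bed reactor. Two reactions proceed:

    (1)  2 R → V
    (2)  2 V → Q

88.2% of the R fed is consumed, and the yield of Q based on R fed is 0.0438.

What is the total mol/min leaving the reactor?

219 mol/min

Conversion of R: R consumed = 2ξ₁ = 0.882 × 426 → ξ₁ = 187.9 mol/min.
Yield of Q: 1ξ₂ / 426 = 0.0438 → ξ₂ = 18.66 mol/min.
Outlet amounts (n = n₀ + Σ ν·ξ):
  R: 426 − 2(187.9) = 50.27
  V: 0 + 1(187.9) − 2(18.66) = 150.5
  Q: 0 + 1(18.66) = 18.66
Total out = 50.27 + 150.5 + 18.66 = 219.5 mol/min.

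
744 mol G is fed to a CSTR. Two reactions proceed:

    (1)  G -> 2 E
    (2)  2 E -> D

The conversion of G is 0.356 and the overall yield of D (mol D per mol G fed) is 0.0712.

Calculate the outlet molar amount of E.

Conversion of G: G consumed = 1ξ₁ = 0.356 × 744 → ξ₁ = 264.9 mol.
Yield of D: 1ξ₂ / 744 = 0.0712 → ξ₂ = 52.97 mol.
Outlet amounts (n = n₀ + Σ ν·ξ):
  G: 744 − 1(264.9) = 479.1
  E: 0 + 2(264.9) − 2(52.97) = 423.8
  D: 0 + 1(52.97) = 52.97

424 mol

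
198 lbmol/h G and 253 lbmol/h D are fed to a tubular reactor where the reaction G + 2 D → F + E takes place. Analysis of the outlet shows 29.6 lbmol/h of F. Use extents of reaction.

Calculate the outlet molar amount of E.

For F: n = n₀ + 1ξ → 29.6 = 0 + 1ξ, giving ξ = 29.6 lbmol/h.
Outlet amounts (n = n₀ + ν ξ):
  G: 198 − 1(29.6) = 168.4
  D: 253 − 2(29.6) = 193.8
  F: 0 + 1(29.6) = 29.6
  E: 0 + 1(29.6) = 29.6

29.6 lbmol/h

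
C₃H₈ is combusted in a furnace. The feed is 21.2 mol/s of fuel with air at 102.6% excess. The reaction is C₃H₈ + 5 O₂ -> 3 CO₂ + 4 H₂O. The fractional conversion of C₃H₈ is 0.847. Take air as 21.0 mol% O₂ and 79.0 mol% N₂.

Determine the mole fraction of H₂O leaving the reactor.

Stoichiometric O₂ = 5 × 21.2 = 106 mol/s; O₂ fed = 106 × 2.026 = 214.8 mol/s.
N₂ fed = 214.8 × 79/21 = 807.9 mol/s.
Fuel reacted = 0.847 × 21.2 → ξ = 17.96 mol/s.
Outlet (n = n₀ + ν ξ):
  C₃H₈: 21.2 − 1(17.96) = 3.244
  O₂: 214.8 − 5(17.96) = 125
  N₂: 807.9 (inert)
  CO₂: 0 + 3(17.96) = 53.87
  H₂O: 0 + 4(17.96) = 71.83
Total out = 1062 mol/s; y_H₂O = 71.83 / 1062 = 0.06764.

0.0676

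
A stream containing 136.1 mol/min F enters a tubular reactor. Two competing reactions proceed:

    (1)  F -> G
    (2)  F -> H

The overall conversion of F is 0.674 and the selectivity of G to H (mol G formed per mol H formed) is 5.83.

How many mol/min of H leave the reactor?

Conversion of F: F consumed = 0.674 × 136.1 = 91.73 mol/min = 1ξ₁ + 1ξ₂.
Selectivity: 1ξ₁ / (1ξ₂) = 5.83 → ξ₁ = 5.83 ξ₂.
Substitute: (1·5.83 + 1) ξ₂ = 91.73 → ξ₂ = 13.43 mol/min, ξ₁ = 78.3 mol/min.
Outlet amounts (n = n₀ + Σ ν·ξ):
  F: 136.1 − 1(78.3) − 1(13.43) = 44.37
  G: 0 + 1(78.3) = 78.3
  H: 0 + 1(13.43) = 13.43

13.4 mol/min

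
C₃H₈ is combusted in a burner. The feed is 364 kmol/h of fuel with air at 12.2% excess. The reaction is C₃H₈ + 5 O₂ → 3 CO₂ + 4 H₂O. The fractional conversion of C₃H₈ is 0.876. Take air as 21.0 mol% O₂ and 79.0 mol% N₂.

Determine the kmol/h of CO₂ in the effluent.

Stoichiometric O₂ = 5 × 364 = 1820 kmol/h; O₂ fed = 1820 × 1.122 = 2042 kmol/h.
N₂ fed = 2042 × 79/21 = 7682 kmol/h.
Fuel reacted = 0.876 × 364 → ξ = 318.9 kmol/h.
Outlet (n = n₀ + ν ξ):
  C₃H₈: 364 − 1(318.9) = 45.14
  O₂: 2042 − 5(318.9) = 447.7
  N₂: 7682 (inert)
  CO₂: 0 + 3(318.9) = 956.6
  H₂O: 0 + 4(318.9) = 1275

957 kmol/h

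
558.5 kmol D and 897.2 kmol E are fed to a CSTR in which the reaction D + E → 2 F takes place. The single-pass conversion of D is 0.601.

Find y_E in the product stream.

0.386

D reacted = 0.601 × 558.5 = 335.7 kmol; ν_D = −1, so ξ = 335.7/1 = 335.7 kmol.
Outlet amounts (n = n₀ + ν ξ):
  D: 558.5 − 1(335.7) = 222.8
  E: 897.2 − 1(335.7) = 561.5
  F: 0 + 2(335.7) = 671.3
Total out = 1456 kmol; y_E = 561.5 / 1456 = 0.3858.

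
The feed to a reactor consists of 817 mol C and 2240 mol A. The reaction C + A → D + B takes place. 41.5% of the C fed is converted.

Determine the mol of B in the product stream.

C reacted = 0.415 × 817 = 339.1 mol; ν_C = −1, so ξ = 339.1/1 = 339.1 mol.
Outlet amounts (n = n₀ + ν ξ):
  C: 817 − 1(339.1) = 477.9
  A: 2240 − 1(339.1) = 1901
  D: 0 + 1(339.1) = 339.1
  B: 0 + 1(339.1) = 339.1

339 mol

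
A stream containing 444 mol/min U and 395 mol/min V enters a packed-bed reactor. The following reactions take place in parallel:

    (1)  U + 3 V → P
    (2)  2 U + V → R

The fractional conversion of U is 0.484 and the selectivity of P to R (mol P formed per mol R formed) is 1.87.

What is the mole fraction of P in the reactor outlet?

0.249

Conversion of U: U consumed = 0.484 × 444 = 214.9 mol/min = 1ξ₁ + 2ξ₂.
Selectivity: 1ξ₁ / (1ξ₂) = 1.87 → ξ₁ = 1.87 ξ₂.
Substitute: (1·1.87 + 2) ξ₂ = 214.9 → ξ₂ = 55.53 mol/min, ξ₁ = 103.8 mol/min.
Outlet amounts (n = n₀ + Σ ν·ξ):
  U: 444 − 1(103.8) − 2(55.53) = 229.1
  V: 395 − 3(103.8) − 1(55.53) = 27.96
  P: 0 + 1(103.8) = 103.8
  R: 0 + 1(55.53) = 55.53
Total out = 416.4 mol/min; y_P = 103.8 / 416.4 = 0.2494.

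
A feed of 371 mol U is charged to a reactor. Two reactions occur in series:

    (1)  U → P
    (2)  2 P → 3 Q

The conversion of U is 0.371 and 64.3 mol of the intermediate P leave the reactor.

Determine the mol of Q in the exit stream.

110 mol

Conversion of U: U consumed = 1ξ₁ = 0.371 × 371 → ξ₁ = 137.6 mol.
P balance: n_P = 0 + 1ξ₁ − 2ξ₂ = 64.3 → ξ₂ = (1·137.6 − 64.3)/2 = 36.67 mol.
Outlet amounts (n = n₀ + Σ ν·ξ):
  U: 371 − 1(137.6) = 233.4
  P: 0 + 1(137.6) − 2(36.67) = 64.3
  Q: 0 + 3(36.67) = 110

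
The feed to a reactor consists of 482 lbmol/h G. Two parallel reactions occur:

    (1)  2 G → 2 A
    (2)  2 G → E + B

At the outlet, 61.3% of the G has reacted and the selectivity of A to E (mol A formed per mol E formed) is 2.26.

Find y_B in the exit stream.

Conversion of G: G consumed = 0.613 × 482 = 295.5 lbmol/h = 2ξ₁ + 2ξ₂.
Selectivity: 2ξ₁ / (1ξ₂) = 2.26 → ξ₁ = 1.13 ξ₂.
Substitute: (2·1.13 + 2) ξ₂ = 295.5 → ξ₂ = 69.36 lbmol/h, ξ₁ = 78.37 lbmol/h.
Outlet amounts (n = n₀ + Σ ν·ξ):
  G: 482 − 2(78.37) − 2(69.36) = 186.5
  A: 0 + 2(78.37) = 156.7
  E: 0 + 1(69.36) = 69.36
  B: 0 + 1(69.36) = 69.36
Total out = 482 lbmol/h; y_B = 69.36 / 482 = 0.1439.

0.144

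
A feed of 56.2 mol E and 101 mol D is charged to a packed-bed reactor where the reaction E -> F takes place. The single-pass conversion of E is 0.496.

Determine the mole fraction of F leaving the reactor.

0.177

E reacted = 0.496 × 56.2 = 27.88 mol; ν_E = −1, so ξ = 27.88/1 = 27.88 mol.
Outlet amounts (n = n₀ + ν ξ):
  E: 56.2 − 1(27.88) = 28.32
  F: 0 + 1(27.88) = 27.88
  D: 101 (inert)
Total out = 157.2 mol; y_F = 27.88 / 157.2 = 0.1773.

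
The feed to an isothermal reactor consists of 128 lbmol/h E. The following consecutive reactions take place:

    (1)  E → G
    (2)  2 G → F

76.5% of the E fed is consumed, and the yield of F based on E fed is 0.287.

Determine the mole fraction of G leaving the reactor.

Conversion of E: E consumed = 1ξ₁ = 0.765 × 128 → ξ₁ = 97.92 lbmol/h.
Yield of F: 1ξ₂ / 128 = 0.287 → ξ₂ = 36.74 lbmol/h.
Outlet amounts (n = n₀ + Σ ν·ξ):
  E: 128 − 1(97.92) = 30.08
  G: 0 + 1(97.92) − 2(36.74) = 24.45
  F: 0 + 1(36.74) = 36.74
Total out = 91.26 lbmol/h; y_G = 24.45 / 91.26 = 0.2679.

0.268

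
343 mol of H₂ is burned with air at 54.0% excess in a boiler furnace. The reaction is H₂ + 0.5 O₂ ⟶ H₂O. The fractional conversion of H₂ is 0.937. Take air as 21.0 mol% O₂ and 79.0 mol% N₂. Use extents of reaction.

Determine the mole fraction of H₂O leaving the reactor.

Stoichiometric O₂ = 0.5 × 343 = 171.5 mol; O₂ fed = 171.5 × 1.540 = 264.1 mol.
N₂ fed = 264.1 × 79/21 = 993.6 mol.
Fuel reacted = 0.937 × 343 → ξ = 321.4 mol.
Outlet (n = n₀ + ν ξ):
  H₂: 343 − 1(321.4) = 21.61
  O₂: 264.1 − 0.5(321.4) = 103.4
  N₂: 993.6 (inert)
  H₂O: 0 + 1(321.4) = 321.4
Total out = 1440 mol; y_H₂O = 321.4 / 1440 = 0.2232.

0.223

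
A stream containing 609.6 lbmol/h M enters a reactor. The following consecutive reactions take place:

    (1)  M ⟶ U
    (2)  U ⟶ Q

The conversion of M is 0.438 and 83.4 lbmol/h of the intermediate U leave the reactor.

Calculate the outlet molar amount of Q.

Conversion of M: M consumed = 1ξ₁ = 0.438 × 609.6 → ξ₁ = 267 lbmol/h.
U balance: n_U = 0 + 1ξ₁ − 1ξ₂ = 83.4 → ξ₂ = (1·267 − 83.4)/1 = 183.6 lbmol/h.
Outlet amounts (n = n₀ + Σ ν·ξ):
  M: 609.6 − 1(267) = 342.6
  U: 0 + 1(267) − 1(183.6) = 83.4
  Q: 0 + 1(183.6) = 183.6

184 lbmol/h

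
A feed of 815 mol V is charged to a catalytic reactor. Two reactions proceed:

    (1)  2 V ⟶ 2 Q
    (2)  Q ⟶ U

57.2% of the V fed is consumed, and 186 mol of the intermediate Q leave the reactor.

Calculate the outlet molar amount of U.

280 mol

Conversion of V: V consumed = 2ξ₁ = 0.572 × 815 → ξ₁ = 233.1 mol.
Q balance: n_Q = 0 + 2ξ₁ − 1ξ₂ = 186 → ξ₂ = (2·233.1 − 186)/1 = 280.2 mol.
Outlet amounts (n = n₀ + Σ ν·ξ):
  V: 815 − 2(233.1) = 348.8
  Q: 0 + 2(233.1) − 1(280.2) = 186
  U: 0 + 1(280.2) = 280.2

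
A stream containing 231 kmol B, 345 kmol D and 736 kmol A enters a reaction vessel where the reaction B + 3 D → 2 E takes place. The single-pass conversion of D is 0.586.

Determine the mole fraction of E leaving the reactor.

D reacted = 0.586 × 345 = 202.2 kmol; ν_D = −3, so ξ = 202.2/3 = 67.39 kmol.
Outlet amounts (n = n₀ + ν ξ):
  B: 231 − 1(67.39) = 163.6
  D: 345 − 3(67.39) = 142.8
  E: 0 + 2(67.39) = 134.8
  A: 736 (inert)
Total out = 1177 kmol; y_E = 134.8 / 1177 = 0.1145.

0.114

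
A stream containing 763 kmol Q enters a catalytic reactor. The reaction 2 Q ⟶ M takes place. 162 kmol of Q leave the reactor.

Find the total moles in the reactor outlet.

For Q: n = n₀ − 2ξ → 162 = 763 − 2ξ, giving ξ = 300.5 kmol.
Outlet amounts (n = n₀ + ν ξ):
  Q: 763 − 2(300.5) = 162
  M: 0 + 1(300.5) = 300.5
Total out = 162 + 300.5 = 462.5 kmol.

462 kmol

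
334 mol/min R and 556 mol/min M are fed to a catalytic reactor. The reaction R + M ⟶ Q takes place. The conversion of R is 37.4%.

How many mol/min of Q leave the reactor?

125 mol/min

R reacted = 0.374 × 334 = 124.9 mol/min; ν_R = −1, so ξ = 124.9/1 = 124.9 mol/min.
Outlet amounts (n = n₀ + ν ξ):
  R: 334 − 1(124.9) = 209.1
  M: 556 − 1(124.9) = 431.1
  Q: 0 + 1(124.9) = 124.9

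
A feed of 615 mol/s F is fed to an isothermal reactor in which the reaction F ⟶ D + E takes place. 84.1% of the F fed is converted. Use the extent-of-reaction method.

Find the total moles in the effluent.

1130 mol/s

F reacted = 0.841 × 615 = 517.2 mol/s; ν_F = −1, so ξ = 517.2/1 = 517.2 mol/s.
Outlet amounts (n = n₀ + ν ξ):
  F: 615 − 1(517.2) = 97.78
  D: 0 + 1(517.2) = 517.2
  E: 0 + 1(517.2) = 517.2
Total out = 97.78 + 517.2 + 517.2 = 1132 mol/s.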